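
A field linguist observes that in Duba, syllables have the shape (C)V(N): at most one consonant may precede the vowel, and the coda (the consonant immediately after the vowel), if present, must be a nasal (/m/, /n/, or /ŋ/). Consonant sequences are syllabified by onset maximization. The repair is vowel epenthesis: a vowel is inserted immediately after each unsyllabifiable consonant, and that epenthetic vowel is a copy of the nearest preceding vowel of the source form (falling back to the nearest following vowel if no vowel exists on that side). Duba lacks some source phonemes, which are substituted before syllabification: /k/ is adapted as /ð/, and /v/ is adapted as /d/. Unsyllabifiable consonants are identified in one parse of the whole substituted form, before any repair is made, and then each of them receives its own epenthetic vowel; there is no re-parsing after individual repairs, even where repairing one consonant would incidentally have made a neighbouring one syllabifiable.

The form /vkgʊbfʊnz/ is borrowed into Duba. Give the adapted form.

Substitution: /v/ → /d/, /k/ → /ð/, giving /dðgʊbfʊnz/.
Syllabifying with onset maximization leaves /d/, /ð/, /b/, /z/ stranded (only a nasal (/m/, /n/, or /ŋ/) is licensed in coda position; onsets are limited to one consonant).
Inserting the epenthetic vowel yields /d/ → /dʊ/, /ð/ → /ðʊ/, /b/ → /bʊ/, /z/ → /zʊ/.

dʊðʊgʊbʊfʊnzʊ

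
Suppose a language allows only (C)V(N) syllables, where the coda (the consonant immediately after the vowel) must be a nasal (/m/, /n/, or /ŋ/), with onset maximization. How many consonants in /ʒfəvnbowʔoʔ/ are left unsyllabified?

Syllabifying with onset maximization leaves /ʒ/, /v/, /n/, /w/, /ʔ/ stranded (only a nasal (/m/, /n/, or /ŋ/) is licensed in coda position; onsets are limited to one consonant).

5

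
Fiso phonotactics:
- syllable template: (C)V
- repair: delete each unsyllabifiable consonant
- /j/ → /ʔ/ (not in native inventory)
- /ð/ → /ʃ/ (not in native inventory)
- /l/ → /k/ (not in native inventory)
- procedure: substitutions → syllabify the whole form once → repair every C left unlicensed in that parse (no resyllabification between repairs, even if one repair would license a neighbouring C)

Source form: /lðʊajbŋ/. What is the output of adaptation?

ʃʊa

Substitution: /l/ → /k/, /ð/ → /ʃ/, /j/ → /ʔ/, giving /kʃʊaʔbŋ/.
The consonants /k/, /ʔ/, /b/, /ŋ/ cannot be parsed into a legal (C)V syllable (no codas are permitted; onsets are limited to one consonant).
Deletion applies to /k/, /ʔ/, /b/, /ŋ/.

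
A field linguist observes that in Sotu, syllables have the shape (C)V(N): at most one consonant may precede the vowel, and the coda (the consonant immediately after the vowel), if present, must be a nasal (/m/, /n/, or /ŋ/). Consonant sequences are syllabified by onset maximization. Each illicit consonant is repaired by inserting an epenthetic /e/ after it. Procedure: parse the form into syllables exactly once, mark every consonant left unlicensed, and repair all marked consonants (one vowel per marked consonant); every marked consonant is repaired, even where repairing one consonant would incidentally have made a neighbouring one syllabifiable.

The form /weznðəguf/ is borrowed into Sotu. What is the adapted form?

Syllabifying with onset maximization leaves /z/, /n/, /f/ stranded (only a nasal (/m/, /n/, or /ŋ/) is licensed in coda position; onsets are limited to one consonant).
Inserting the epenthetic vowel yields /z/ → /ze/, /n/ → /ne/, /f/ → /fe/.

wezeneðəgufe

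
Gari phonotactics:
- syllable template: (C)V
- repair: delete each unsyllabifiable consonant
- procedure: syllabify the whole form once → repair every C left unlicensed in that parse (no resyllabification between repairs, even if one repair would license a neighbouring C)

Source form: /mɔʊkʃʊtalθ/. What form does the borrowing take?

Syllabifying with onset maximization leaves /k/, /l/, /θ/ stranded (no codas are permitted; onsets are limited to one consonant).
Deleting the stranded consonants removes /k/, /l/, /θ/.

mɔʊʃʊta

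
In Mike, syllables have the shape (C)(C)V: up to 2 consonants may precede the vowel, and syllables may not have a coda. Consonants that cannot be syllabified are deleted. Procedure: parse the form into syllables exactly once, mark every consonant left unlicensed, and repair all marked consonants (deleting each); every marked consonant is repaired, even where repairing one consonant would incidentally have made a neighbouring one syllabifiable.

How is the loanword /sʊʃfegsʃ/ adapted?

Syllabifying with onset maximization leaves /g/, /s/, /ʃ/ stranded (no codas are permitted; onsets may contain at most 2 consonants).
Each unlicensed consonant is deleted: /g/, /s/, /ʃ/.

sʊʃfe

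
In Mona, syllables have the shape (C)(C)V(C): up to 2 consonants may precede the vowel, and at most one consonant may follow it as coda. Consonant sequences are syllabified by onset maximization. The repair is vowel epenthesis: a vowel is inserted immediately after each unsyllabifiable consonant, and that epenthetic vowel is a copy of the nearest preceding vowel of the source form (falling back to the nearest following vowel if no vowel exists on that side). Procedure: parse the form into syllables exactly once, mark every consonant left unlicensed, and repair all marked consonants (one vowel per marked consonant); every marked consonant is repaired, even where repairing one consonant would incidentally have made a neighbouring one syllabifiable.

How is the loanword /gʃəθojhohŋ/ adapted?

gʃəθojhohŋo

Syllabifying with onset maximization leaves /ŋ/ stranded (at most one coda consonant is licensed; onsets may contain at most 2 consonants).
Each unlicensed consonant becomes the onset of a new syllable: /ŋ/ → /ŋo/.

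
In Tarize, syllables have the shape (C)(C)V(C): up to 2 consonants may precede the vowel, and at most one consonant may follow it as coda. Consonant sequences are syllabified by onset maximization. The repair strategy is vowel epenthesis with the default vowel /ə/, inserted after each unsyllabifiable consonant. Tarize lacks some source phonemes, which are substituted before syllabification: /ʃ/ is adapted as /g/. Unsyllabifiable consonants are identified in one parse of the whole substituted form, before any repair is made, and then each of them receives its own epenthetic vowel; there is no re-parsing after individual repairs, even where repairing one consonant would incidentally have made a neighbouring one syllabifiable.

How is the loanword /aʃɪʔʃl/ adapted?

Substitution: /ʃ/ → /g/, giving /agɪʔgl/.
Under (C)(C)V(C), the unsyllabifiable consonants are /g/, /l/ (at most one coda consonant is licensed; onsets may contain at most 2 consonants).
Each unlicensed consonant becomes the onset of a new syllable: /g/ → /gə/, /l/ → /lə/.

agɪʔgələ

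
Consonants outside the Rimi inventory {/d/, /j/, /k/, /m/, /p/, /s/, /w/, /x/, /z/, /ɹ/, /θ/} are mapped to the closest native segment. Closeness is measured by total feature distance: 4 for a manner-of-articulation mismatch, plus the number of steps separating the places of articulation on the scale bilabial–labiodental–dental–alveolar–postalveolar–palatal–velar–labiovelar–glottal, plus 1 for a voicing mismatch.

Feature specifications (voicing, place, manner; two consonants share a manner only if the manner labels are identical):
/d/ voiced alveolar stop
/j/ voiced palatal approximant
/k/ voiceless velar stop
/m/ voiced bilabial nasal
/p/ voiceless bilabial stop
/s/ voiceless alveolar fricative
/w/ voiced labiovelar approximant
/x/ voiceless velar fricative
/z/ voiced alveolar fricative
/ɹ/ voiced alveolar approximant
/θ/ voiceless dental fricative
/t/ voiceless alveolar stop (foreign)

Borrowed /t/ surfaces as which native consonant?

/d/ is closest: same manner (stop), place distance 0 (alveolar→alveolar), voicing differs (+1); total 1. Next closest is /k/ at distance 3.

d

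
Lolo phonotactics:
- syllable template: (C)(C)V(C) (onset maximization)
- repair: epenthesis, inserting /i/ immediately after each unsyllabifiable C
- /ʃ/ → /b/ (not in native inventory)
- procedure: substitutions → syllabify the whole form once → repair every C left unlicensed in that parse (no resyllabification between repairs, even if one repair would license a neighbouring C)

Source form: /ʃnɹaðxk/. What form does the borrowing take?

Substitution: /ʃ/ → /b/, giving /bnɹaðxk/.
Syllabifying with onset maximization leaves /b/, /x/, /k/ stranded (at most one coda consonant is licensed; onsets may contain at most 2 consonants).
Epenthesis after each stranded consonant: /b/ → /bi/, /x/ → /xi/, /k/ → /ki/.

binɹaðxiki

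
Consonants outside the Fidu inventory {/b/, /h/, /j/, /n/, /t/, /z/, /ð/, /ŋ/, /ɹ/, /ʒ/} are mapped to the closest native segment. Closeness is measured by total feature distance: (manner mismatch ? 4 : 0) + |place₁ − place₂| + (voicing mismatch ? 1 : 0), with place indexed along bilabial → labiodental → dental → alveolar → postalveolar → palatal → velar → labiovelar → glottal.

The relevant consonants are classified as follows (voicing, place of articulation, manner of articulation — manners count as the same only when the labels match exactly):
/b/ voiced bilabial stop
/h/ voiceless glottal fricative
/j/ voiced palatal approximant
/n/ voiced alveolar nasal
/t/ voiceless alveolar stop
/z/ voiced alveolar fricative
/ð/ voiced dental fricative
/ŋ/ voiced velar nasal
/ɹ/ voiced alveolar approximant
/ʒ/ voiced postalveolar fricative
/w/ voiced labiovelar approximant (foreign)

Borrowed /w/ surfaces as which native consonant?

j

/j/ is closest: same manner (approximant), place distance 2 (labiovelar→palatal), same voicing; total 2. Next closest is /ɹ/ at distance 4.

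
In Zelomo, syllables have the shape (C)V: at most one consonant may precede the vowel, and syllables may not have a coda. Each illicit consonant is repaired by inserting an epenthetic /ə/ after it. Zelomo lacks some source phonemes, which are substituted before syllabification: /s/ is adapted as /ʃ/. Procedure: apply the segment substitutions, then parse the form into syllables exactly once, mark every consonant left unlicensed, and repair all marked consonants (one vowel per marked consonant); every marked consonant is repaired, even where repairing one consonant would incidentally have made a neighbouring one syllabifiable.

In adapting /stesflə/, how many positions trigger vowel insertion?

3

After substitution the input is /ʃteʃflə/.
The unsyllabifiable consonants are /ʃ/, /ʃ/, /f/; each receives one epenthetic vowel.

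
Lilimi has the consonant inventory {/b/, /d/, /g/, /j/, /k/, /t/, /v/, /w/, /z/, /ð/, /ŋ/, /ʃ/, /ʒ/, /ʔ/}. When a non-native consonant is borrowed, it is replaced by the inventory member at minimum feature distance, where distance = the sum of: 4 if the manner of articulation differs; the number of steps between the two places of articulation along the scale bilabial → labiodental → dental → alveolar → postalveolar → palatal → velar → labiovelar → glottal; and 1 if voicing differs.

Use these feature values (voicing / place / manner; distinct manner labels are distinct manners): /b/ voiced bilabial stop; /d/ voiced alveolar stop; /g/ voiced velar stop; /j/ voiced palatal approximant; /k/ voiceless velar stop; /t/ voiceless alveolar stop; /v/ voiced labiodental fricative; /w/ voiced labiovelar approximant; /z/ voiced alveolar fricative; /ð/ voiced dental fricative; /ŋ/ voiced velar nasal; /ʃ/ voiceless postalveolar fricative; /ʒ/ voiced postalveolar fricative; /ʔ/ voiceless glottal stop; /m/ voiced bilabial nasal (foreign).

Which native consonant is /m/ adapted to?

/b/ is closest: manner differs (nasal→stop, +4), place distance 0 (bilabial→bilabial), same voicing; total 4. Next closest is /v/ at distance 5.

b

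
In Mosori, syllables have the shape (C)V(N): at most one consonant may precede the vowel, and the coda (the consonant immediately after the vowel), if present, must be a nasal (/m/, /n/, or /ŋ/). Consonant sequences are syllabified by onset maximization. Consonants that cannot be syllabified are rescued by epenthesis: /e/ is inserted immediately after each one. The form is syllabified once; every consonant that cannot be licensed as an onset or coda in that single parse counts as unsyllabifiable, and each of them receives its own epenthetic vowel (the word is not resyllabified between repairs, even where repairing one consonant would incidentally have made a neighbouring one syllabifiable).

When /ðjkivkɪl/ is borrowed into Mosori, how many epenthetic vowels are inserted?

4

The unsyllabifiable consonants are /ð/, /j/, /v/, /l/; each receives one epenthetic vowel.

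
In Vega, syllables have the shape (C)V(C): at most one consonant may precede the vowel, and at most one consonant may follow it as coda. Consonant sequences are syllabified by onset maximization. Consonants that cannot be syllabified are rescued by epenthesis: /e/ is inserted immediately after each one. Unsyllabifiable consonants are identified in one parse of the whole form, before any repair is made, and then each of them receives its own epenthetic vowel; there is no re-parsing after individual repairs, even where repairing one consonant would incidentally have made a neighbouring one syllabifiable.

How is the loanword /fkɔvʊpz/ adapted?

Under (C)V(C), the unsyllabifiable consonants are /f/, /z/ (at most one coda consonant is licensed; onsets are limited to one consonant).
Each unlicensed consonant becomes the onset of a new syllable: /f/ → /fe/, /z/ → /ze/.

fekɔvʊpze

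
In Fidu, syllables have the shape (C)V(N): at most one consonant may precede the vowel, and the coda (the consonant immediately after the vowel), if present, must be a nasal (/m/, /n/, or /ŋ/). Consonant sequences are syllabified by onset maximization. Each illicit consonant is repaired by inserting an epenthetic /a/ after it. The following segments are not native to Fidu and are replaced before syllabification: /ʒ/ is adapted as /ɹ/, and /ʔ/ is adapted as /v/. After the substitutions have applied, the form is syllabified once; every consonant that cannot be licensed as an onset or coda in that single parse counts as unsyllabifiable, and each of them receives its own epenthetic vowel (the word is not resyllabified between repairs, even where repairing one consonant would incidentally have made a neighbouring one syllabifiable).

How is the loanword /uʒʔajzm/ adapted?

uɹavajazama

Substitution: /ʒ/ → /ɹ/, /ʔ/ → /v/, giving /uɹvajzm/.
Under (C)V(N), the unsyllabifiable consonants are /ɹ/, /j/, /z/, /m/ (only a nasal (/m/, /n/, or /ŋ/) is licensed in coda position; onsets are limited to one consonant).
Epenthesis after each stranded consonant: /ɹ/ → /ɹa/, /j/ → /ja/, /z/ → /za/, /m/ → /ma/.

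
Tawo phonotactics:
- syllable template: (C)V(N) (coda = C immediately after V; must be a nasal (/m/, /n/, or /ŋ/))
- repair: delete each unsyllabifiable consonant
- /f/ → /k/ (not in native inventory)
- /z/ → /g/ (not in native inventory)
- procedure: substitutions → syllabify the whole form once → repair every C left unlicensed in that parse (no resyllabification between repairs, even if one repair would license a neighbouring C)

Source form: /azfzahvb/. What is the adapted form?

aga

Substitution: /z/ → /g/, /f/ → /k/, giving /agkgahvb/.
The consonants /g/, /k/, /h/, /v/, /b/ cannot be parsed into a legal (C)V(N) syllable (only a nasal (/m/, /n/, or /ŋ/) is licensed in coda position; onsets are limited to one consonant).
Deletion applies to /g/, /k/, /h/, /v/, /b/.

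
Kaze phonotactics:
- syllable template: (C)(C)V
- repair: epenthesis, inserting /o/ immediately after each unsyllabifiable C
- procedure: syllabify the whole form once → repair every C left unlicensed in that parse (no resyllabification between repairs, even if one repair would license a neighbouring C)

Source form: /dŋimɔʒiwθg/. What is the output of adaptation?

Under (C)(C)V, the unsyllabifiable consonants are /w/, /θ/, /g/ (no codas are permitted; onsets may contain at most 2 consonants).
Epenthesis after each stranded consonant: /w/ → /wo/, /θ/ → /θo/, /g/ → /go/.

dŋimɔʒiwoθogo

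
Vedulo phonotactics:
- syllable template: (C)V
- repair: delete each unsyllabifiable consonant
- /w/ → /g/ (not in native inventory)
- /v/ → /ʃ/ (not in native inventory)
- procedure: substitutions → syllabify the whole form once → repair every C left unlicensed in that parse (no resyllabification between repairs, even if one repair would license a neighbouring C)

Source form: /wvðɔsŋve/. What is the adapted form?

Substitution: /w/ → /g/, /v/ → /ʃ/, giving /gʃðɔsŋʃe/.
The consonants /g/, /ʃ/, /s/, /ŋ/ cannot be parsed into a legal (C)V syllable (no codas are permitted; onsets are limited to one consonant).
Each unlicensed consonant is deleted: /g/, /ʃ/, /s/, /ŋ/.

ðɔʃe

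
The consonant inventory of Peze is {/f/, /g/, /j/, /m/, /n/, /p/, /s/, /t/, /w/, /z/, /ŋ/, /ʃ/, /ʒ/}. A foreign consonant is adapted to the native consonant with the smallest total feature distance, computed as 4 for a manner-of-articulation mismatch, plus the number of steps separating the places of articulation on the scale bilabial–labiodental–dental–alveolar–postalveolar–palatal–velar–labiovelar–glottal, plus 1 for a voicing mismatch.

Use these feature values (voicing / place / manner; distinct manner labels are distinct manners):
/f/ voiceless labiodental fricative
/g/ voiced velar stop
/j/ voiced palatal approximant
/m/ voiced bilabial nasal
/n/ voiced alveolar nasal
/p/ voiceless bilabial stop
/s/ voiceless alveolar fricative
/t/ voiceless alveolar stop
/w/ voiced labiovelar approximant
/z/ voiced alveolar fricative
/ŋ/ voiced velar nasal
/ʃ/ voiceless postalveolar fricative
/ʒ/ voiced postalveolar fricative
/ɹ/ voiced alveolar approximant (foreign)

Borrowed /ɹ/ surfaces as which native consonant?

/j/ is closest: same manner (approximant), place distance 2 (alveolar→palatal), same voicing; total 2. Next closest is /n/ at distance 4.

j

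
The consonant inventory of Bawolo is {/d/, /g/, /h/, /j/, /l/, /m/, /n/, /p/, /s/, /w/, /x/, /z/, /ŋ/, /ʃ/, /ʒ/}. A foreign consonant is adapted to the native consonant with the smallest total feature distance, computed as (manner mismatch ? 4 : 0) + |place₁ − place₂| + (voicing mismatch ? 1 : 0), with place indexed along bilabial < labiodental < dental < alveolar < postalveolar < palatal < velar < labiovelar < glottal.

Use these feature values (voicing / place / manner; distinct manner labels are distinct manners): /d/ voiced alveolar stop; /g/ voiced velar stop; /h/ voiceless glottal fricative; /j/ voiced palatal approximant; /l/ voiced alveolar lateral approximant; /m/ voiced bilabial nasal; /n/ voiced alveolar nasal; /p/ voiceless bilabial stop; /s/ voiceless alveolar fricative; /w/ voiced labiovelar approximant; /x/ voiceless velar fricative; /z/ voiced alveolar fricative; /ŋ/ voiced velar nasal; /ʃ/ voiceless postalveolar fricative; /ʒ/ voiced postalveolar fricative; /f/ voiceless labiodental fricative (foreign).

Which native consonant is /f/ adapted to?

s

/s/ is closest: same manner (fricative), place distance 2 (labiodental→alveolar), same voicing; total 2. Next closest is /z/ at distance 3.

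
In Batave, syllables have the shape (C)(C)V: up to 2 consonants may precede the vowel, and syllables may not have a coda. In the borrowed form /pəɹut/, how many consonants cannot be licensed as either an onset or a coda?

1

The consonants /t/ cannot be parsed into a legal (C)(C)V syllable (no codas are permitted; onsets may contain at most 2 consonants).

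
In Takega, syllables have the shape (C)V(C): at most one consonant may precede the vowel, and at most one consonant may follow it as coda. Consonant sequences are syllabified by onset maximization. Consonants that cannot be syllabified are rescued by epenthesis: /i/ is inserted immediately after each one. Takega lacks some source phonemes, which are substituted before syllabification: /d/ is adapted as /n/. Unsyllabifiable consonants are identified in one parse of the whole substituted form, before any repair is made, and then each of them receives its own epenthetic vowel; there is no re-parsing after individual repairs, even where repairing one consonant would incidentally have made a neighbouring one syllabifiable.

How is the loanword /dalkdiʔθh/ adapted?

Substitution: /d/ → /n/, giving /nalkniʔθh/.
Syllabifying with onset maximization leaves /k/, /θ/, /h/ stranded (at most one coda consonant is licensed; onsets are limited to one consonant).
Epenthesis after each stranded consonant: /k/ → /ki/, /θ/ → /θi/, /h/ → /hi/.

nalkiniʔθihi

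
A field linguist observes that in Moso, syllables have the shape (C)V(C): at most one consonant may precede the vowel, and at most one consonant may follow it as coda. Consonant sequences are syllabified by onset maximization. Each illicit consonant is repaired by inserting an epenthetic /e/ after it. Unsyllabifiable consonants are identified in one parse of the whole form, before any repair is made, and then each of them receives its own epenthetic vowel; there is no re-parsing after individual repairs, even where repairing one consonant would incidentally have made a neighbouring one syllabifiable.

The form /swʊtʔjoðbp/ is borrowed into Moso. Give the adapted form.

Under (C)V(C), the unsyllabifiable consonants are /s/, /ʔ/, /b/, /p/ (at most one coda consonant is licensed; onsets are limited to one consonant).
Inserting the epenthetic vowel yields /s/ → /se/, /ʔ/ → /ʔe/, /b/ → /be/, /p/ → /pe/.

sewʊtʔejoðbepe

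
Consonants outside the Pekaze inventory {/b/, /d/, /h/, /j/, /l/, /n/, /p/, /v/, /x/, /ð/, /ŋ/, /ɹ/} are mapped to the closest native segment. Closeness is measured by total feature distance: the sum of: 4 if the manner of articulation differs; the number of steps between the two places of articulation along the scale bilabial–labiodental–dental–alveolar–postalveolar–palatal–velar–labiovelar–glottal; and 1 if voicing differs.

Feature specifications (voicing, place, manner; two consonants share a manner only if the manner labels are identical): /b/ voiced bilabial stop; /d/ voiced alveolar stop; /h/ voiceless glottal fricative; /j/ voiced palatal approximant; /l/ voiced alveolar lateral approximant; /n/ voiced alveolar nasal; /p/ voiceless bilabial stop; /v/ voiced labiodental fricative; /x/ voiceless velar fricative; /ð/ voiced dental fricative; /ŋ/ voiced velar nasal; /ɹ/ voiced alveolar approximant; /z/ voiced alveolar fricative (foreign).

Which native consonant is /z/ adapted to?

/ð/ is closest: same manner (fricative), place distance 1 (alveolar→dental), same voicing; total 1. Next closest is /v/ at distance 2.

ð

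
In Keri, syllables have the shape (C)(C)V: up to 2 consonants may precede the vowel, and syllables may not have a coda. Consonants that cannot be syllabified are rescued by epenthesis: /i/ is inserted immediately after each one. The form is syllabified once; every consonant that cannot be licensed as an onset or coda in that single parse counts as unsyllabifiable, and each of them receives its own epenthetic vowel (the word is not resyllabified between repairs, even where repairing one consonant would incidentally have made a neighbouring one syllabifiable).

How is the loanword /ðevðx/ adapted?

ðeviðixi

Syllabifying with onset maximization leaves /v/, /ð/, /x/ stranded (no codas are permitted; onsets may contain at most 2 consonants).
Each unlicensed consonant becomes the onset of a new syllable: /v/ → /vi/, /ð/ → /ði/, /x/ → /xi/.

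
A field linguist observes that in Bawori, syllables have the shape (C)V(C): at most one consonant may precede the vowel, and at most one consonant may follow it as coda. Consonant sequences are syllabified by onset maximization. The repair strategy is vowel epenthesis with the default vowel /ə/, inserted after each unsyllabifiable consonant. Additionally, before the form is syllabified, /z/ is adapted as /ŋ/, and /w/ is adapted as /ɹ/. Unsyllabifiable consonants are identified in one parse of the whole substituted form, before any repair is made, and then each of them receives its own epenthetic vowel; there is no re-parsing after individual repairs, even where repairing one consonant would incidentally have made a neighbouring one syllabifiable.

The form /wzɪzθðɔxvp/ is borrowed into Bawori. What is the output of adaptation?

ɹəŋɪŋθəðɔxvəpə

Substitution: /w/ → /ɹ/, /z/ → /ŋ/, giving /ɹŋɪŋθðɔxvp/.
Under (C)V(C), the unsyllabifiable consonants are /ɹ/, /θ/, /v/, /p/ (at most one coda consonant is licensed; onsets are limited to one consonant).
Each unlicensed consonant becomes the onset of a new syllable: /ɹ/ → /ɹə/, /θ/ → /θə/, /v/ → /və/, /p/ → /pə/.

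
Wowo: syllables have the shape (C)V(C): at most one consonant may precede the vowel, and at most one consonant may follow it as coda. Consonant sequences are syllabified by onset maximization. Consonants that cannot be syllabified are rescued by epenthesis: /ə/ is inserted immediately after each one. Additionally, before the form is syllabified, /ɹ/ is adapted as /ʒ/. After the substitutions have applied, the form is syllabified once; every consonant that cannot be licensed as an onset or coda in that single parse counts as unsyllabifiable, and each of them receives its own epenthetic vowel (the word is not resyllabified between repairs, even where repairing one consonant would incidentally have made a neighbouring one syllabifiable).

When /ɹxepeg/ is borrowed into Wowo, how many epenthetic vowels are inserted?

After substitution the input is /ʒxepeg/.
The unsyllabifiable consonants are /ʒ/; each receives one epenthetic vowel.

1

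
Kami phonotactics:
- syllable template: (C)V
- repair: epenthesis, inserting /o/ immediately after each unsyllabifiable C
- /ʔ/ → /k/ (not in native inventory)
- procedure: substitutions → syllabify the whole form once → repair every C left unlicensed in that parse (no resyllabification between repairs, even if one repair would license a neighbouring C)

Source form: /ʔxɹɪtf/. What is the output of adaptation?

koxoɹɪtofo

Substitution: /ʔ/ → /k/, giving /kxɹɪtf/.
Under (C)V, the unsyllabifiable consonants are /k/, /x/, /t/, /f/ (no codas are permitted; onsets are limited to one consonant).
Inserting the epenthetic vowel yields /k/ → /ko/, /x/ → /xo/, /t/ → /to/, /f/ → /fo/.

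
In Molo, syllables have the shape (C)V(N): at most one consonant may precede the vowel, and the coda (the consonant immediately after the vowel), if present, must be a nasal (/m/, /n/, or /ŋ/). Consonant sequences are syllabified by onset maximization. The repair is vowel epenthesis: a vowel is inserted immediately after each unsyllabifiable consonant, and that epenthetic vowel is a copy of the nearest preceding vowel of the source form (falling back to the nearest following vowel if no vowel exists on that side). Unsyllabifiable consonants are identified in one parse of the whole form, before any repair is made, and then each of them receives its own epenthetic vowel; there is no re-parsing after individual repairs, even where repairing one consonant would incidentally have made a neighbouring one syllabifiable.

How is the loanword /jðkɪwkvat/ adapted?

The consonants /j/, /ð/, /w/, /k/, /t/ cannot be parsed into a legal (C)V(N) syllable (only a nasal (/m/, /n/, or /ŋ/) is licensed in coda position; onsets are limited to one consonant).
Inserting the epenthetic vowel yields /j/ → /jɪ/, /ð/ → /ðɪ/, /w/ → /wɪ/, /k/ → /kɪ/, /t/ → /ta/.

jɪðɪkɪwɪkɪvata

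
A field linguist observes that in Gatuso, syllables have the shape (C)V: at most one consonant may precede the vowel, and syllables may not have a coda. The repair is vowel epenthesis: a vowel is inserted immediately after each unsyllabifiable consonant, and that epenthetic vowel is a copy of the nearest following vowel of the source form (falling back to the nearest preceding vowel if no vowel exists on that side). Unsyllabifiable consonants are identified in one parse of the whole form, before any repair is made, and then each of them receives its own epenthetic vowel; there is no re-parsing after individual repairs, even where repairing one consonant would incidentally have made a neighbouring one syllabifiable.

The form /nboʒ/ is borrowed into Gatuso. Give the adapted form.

The consonants /n/, /ʒ/ cannot be parsed into a legal (C)V syllable (no codas are permitted; onsets are limited to one consonant).
Each unlicensed consonant becomes the onset of a new syllable: /n/ → /no/, /ʒ/ → /ʒo/.

noboʒo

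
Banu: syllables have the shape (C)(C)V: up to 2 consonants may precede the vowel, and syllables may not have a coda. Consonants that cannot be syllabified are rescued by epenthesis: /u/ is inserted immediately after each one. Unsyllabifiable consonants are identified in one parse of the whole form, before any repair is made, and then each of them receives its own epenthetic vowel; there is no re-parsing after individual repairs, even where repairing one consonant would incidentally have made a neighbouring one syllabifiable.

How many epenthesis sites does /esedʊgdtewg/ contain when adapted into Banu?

The unsyllabifiable consonants are /g/, /w/, /g/; each receives one epenthetic vowel.

3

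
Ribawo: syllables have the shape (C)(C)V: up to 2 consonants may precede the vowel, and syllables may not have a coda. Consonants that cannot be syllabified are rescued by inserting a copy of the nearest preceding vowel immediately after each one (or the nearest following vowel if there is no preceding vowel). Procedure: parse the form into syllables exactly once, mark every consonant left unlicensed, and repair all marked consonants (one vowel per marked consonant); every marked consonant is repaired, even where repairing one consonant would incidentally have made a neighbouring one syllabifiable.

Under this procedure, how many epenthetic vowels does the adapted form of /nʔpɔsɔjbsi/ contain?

The unsyllabifiable consonants are /n/, /j/; each receives one epenthetic vowel.

2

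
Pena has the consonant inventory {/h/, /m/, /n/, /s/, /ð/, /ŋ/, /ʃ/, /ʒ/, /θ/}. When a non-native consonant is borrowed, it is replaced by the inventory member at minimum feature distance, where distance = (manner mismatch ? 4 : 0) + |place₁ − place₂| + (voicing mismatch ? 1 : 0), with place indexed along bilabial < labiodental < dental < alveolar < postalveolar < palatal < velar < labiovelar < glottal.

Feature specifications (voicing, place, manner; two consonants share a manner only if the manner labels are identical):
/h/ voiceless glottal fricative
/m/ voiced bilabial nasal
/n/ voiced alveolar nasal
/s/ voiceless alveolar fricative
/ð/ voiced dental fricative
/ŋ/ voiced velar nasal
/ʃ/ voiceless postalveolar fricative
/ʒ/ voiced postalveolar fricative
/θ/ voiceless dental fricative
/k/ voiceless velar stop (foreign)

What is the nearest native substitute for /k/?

/ŋ/ is closest: manner differs (stop→nasal, +4), place distance 0 (velar→velar), voicing differs (+1); total 5. Next closest is /h/ at distance 6.

ŋ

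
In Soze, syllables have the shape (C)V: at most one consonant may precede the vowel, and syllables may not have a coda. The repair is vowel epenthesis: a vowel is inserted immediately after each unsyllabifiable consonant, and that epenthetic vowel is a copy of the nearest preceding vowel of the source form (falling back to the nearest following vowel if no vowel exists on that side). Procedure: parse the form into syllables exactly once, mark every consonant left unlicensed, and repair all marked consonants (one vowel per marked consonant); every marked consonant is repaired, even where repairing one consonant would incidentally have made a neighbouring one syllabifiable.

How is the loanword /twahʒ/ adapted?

Syllabifying with onset maximization leaves /t/, /h/, /ʒ/ stranded (no codas are permitted; onsets are limited to one consonant).
Epenthesis after each stranded consonant: /t/ → /ta/, /h/ → /ha/, /ʒ/ → /ʒa/.

tawahaʒa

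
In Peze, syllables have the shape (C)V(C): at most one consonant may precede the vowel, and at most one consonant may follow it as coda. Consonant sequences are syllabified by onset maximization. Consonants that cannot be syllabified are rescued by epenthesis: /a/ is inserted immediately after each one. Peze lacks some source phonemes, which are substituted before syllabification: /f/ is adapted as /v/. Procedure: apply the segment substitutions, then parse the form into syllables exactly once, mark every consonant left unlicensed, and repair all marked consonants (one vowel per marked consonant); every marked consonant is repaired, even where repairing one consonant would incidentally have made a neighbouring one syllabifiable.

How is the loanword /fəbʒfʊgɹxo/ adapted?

vəbʒavʊgɹaxo

Substitution: /f/ → /v/, giving /vəbʒvʊgɹxo/.
Syllabifying with onset maximization leaves /ʒ/, /ɹ/ stranded (at most one coda consonant is licensed; onsets are limited to one consonant).
Inserting the epenthetic vowel yields /ʒ/ → /ʒa/, /ɹ/ → /ɹa/.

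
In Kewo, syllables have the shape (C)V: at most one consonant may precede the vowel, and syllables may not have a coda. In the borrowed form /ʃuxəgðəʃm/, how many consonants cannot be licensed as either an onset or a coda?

Syllabifying with onset maximization leaves /g/, /ʃ/, /m/ stranded (no codas are permitted; onsets are limited to one consonant).

3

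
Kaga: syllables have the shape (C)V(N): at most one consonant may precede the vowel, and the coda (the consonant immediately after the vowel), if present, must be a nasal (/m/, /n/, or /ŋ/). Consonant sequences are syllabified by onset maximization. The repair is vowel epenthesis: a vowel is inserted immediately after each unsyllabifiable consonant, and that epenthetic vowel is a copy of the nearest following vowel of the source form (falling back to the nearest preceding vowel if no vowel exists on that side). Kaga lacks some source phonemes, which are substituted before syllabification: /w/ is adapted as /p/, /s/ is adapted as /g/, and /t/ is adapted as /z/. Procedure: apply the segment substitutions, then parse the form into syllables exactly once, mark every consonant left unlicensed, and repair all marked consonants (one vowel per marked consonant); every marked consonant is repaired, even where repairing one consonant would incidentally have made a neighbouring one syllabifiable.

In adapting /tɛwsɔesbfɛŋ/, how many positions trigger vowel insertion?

3

After substitution the input is /zɛpgɔegbfɛŋ/.
The unsyllabifiable consonants are /p/, /g/, /b/; each receives one epenthetic vowel.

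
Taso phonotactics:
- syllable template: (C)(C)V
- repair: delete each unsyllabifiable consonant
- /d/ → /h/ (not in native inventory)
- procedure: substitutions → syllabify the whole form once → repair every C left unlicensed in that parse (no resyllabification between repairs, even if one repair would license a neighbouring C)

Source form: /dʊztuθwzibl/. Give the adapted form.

Substitution: /d/ → /h/, giving /hʊztuθwzibl/.
Under (C)(C)V, the unsyllabifiable consonants are /θ/, /b/, /l/ (no codas are permitted; onsets may contain at most 2 consonants).
Deleting the stranded consonants removes /θ/, /b/, /l/.

hʊztuwzi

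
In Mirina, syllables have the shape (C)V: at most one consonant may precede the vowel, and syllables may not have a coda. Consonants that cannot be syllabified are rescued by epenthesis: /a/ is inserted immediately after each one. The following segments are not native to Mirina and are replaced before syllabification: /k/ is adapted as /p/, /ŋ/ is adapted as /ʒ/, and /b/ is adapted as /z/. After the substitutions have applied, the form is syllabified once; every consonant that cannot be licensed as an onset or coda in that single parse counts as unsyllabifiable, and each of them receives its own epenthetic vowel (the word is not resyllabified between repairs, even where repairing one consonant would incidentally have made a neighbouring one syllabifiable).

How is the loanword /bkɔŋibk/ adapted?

zapɔʒizapa

Substitution: /b/ → /z/, /k/ → /p/, /ŋ/ → /ʒ/, giving /zpɔʒizp/.
Syllabifying with onset maximization leaves /z/, /z/, /p/ stranded (no codas are permitted; onsets are limited to one consonant).
Inserting the epenthetic vowel yields /z/ → /za/, /z/ → /za/, /p/ → /pa/.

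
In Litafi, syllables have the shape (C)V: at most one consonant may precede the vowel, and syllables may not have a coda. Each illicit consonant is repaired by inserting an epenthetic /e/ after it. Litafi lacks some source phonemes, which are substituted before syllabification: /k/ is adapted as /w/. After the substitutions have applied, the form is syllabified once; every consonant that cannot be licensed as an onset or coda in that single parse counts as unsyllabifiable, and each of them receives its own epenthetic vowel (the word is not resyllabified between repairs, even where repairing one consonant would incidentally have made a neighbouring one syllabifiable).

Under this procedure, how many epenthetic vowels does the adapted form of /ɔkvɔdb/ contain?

After substitution the input is /ɔwvɔdb/.
The unsyllabifiable consonants are /w/, /d/, /b/; each receives one epenthetic vowel.

3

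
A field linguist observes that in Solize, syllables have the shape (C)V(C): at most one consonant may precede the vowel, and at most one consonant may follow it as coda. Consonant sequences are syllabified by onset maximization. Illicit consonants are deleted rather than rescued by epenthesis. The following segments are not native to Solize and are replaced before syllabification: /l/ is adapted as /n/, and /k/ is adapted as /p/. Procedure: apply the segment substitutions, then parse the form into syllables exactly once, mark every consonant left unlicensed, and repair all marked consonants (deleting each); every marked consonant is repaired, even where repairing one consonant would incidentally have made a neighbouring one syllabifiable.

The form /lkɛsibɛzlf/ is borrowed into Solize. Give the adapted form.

pɛsibɛz

Substitution: /l/ → /n/, /k/ → /p/, giving /npɛsibɛznf/.
Under (C)V(C), the unsyllabifiable consonants are /n/, /n/, /f/ (at most one coda consonant is licensed; onsets are limited to one consonant).
Deletion applies to /n/, /n/, /f/.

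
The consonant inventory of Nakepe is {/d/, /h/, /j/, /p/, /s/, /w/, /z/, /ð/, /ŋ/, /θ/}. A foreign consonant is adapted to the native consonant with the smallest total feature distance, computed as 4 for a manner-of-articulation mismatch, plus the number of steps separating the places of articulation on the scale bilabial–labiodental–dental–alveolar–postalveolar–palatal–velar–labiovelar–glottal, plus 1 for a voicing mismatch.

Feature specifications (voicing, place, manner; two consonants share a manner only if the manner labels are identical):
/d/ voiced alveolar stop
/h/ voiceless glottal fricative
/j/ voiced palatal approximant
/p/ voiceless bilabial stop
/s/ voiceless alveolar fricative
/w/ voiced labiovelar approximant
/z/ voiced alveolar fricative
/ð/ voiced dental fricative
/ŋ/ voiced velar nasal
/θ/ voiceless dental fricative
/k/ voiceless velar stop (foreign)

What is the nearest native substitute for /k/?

/d/ is closest: same manner (stop), place distance 3 (velar→alveolar), voicing differs (+1); total 4. Next closest is /ŋ/ at distance 5.

d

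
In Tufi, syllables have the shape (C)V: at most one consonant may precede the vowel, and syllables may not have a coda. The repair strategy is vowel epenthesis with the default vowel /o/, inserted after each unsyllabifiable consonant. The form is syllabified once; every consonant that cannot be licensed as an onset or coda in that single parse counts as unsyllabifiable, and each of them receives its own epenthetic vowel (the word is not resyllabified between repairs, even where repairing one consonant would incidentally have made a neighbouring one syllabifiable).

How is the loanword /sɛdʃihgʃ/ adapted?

Under (C)V, the unsyllabifiable consonants are /d/, /h/, /g/, /ʃ/ (no codas are permitted; onsets are limited to one consonant).
Each unlicensed consonant becomes the onset of a new syllable: /d/ → /do/, /h/ → /ho/, /g/ → /go/, /ʃ/ → /ʃo/.

sɛdoʃihogoʃo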